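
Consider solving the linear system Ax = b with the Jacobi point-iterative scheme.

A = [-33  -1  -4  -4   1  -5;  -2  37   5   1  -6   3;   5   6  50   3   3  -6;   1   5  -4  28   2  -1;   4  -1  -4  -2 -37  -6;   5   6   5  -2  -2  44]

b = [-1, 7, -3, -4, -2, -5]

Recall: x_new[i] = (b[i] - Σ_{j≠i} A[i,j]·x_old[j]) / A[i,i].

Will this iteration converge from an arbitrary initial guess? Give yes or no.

yes

Split A = D + L + U, D = diag(-33, 37, 50, 28, -37, 44).
Jacobi: T = -D⁻¹(L+U), T[3,1] = -(5)/(28) = -0.1786; T[3,3] = 0.
  T[0,:] = [+0.0000  -0.0303  -0.1212  -0.1212  +0.0303  -0.1515]
  T[1,:] = [+0.0541  +0.0000  -0.1351  -0.0270  +0.1622  -0.0811]
  T[2,:] = [-0.1000  -0.1200  +0.0000  -0.0600  -0.0600  +0.1200]
  T[3,:] = [-0.0357  -0.1786  +0.1429  +0.0000  -0.0714  +0.0357]
  T[4,:] = [+0.1081  -0.0270  -0.1081  -0.0541  +0.0000  -0.1622]
  T[5,:] = [-0.1136  -0.1364  -0.1136  +0.0455  +0.0455  +0.0000]
moduli |λ_i(T)| = 0.3433, 0.1647, 0.1647, 0.1283, 0.1283, 0.1054.
spectral radius ρ = 0.3433; 0.3433 < 1: convergent.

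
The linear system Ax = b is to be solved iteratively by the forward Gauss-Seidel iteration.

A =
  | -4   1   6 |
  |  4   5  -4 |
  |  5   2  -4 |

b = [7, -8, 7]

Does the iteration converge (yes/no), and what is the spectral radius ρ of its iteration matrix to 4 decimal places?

Write A = D+L+U with D = diag(-4, 5, -4).
T_GS = -(D+L)⁻¹U: row 0 first, T[0,2] = -(6)/(-4) = +1.5000; later rows by forward substitution.
  T[0,:] = [+0.0000, +0.2500, +1.5000]
  T[1,:] = [+0.0000, -0.2000, -0.4000]
  T[2,:] = [+0.0000, +0.2125, +1.6750]
|λ(T)| sorted: 1.6285, 0.1535, 0.0000.
ρ = 1.6285; 1.6285 > 1: divergent.

no, ρ = 1.6285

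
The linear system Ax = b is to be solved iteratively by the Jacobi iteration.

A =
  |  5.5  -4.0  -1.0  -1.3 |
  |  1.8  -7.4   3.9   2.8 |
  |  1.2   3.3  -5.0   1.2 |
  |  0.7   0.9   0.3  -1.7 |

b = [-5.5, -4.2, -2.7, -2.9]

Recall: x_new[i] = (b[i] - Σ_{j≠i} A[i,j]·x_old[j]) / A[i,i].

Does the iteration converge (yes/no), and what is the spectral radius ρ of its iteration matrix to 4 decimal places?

Diagonal D = diag(5.5, -7.4, -5, -1.7); L, U strict lower/upper.
Jacobi: T = -D⁻¹(L+U), T[1,0] = -(1.8)/(-7.4) = +0.2432; T[1,1] = 0.
  T[0,:] = [+0.0000 +0.7273 +0.1818 +0.2364]
  T[1,:] = [+0.2432 +0.0000 +0.5270 +0.3784]
  T[2,:] = [+0.2400 +0.6600 +0.0000 +0.2400]
  T[3,:] = [+0.4118 +0.5294 +0.1765 +0.0000]
moduli |λ_i(T)| = 1.1395, 0.6071, 0.3291, 0.2033.
spectral radius ρ = 1.1395; 1.1395 > 1, so it fails to converge.

no, ρ = 1.1395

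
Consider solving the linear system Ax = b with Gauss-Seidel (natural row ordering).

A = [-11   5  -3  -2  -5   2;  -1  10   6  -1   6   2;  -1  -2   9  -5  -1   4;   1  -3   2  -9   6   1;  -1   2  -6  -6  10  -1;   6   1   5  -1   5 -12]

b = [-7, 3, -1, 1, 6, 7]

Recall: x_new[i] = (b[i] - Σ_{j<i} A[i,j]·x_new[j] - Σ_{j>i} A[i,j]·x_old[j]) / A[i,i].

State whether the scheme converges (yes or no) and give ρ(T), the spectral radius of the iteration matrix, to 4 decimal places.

yes, ρ = 0.8441

Split A = D + L + U, D = diag(-11, 10, 9, -9, 10, -12).
T_GS = -(D+L)⁻¹U: row 0 first, T[0,4] = -(-5)/(-11) = -0.4545; later rows by forward substitution.
  T[0,:] = [+0.0000, +0.4545, -0.2727, -0.1818, -0.4545, +0.1818]
  T[1,:] = [+0.0000, +0.0455, -0.6273, +0.0818, -0.6455, -0.1818]
  T[2,:] = [+0.0000, +0.0606, -0.1697, +0.5535, -0.0828, -0.4646]
  T[3,:] = [+0.0000, +0.0488, +0.1411, +0.0755, +0.8129, +0.0887]
  T[4,:] = [+0.0000, +0.1020, +0.0810, +0.3429, +0.5217, -0.0710]
  T[5,:] = [+0.0000, +0.2948, -0.2373, +0.2831, -0.1659, -0.1548]
|roots of det(T-λI)|: 0.8441, 0.4439, 0.4439, 0.3304, 0.0919, 0.0000.
ρ = 0.8441; 0.8441 < 1, so it converges for any x₀.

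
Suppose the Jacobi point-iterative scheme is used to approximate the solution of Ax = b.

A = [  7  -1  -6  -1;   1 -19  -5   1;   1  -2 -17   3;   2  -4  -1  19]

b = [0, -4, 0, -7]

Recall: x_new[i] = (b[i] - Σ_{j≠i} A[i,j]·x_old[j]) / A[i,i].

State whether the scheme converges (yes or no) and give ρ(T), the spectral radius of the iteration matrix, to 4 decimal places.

Split A = D + L + U, D = diag(7, -19, -17, 19).
Jacobi: T = -D⁻¹(L+U), T[3,2] = -(-1)/(19) = +0.0526; T[3,3] = 0.
  T[0,:] = [+0.0000 +0.1429 +0.8571 +0.1429]
  T[1,:] = [+0.0526 +0.0000 -0.2632 +0.0526]
  T[2,:] = [+0.0588 -0.1176 +0.0000 +0.1765]
  T[3,:] = [-0.1053 +0.2105 +0.0526 +0.0000]
eigenvalue magnitudes: 0.4271, 0.2385, 0.2385, 0.0939.
ρ(T) = max|λ| = 0.4271; 0.4271 < 1, so it converges for any x₀.

yes, ρ = 0.4271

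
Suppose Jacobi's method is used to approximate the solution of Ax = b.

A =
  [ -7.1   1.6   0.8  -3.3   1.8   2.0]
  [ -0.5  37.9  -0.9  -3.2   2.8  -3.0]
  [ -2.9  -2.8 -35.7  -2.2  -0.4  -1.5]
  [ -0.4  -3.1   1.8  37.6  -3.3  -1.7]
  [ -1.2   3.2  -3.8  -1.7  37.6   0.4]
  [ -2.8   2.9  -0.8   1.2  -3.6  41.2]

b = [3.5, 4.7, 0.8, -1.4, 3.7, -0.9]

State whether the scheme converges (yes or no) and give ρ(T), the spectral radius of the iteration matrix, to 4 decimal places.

Write A = D+L+U with D = diag(-7.1, 37.9, -35.7, 37.6, 37.6, 41.2).
Jacobi T = -D⁻¹(L+U): T[2,0] = -(-2.9)/(-35.7) = -0.0812; T[2,2] = 0.
  T[0,:] = [+0.0000  +0.2254  +0.1127  -0.4648  +0.2535  +0.2817]
  T[1,:] = [+0.0132  +0.0000  +0.0237  +0.0844  -0.0739  +0.0792]
  T[2,:] = [-0.0812  -0.0784  +0.0000  -0.0616  -0.0112  -0.0420]
  T[3,:] = [+0.0106  +0.0824  -0.0479  +0.0000  +0.0878  +0.0452]
  T[4,:] = [+0.0319  -0.0851  +0.1011  +0.0452  +0.0000  -0.0106]
  T[5,:] = [+0.0680  -0.0704  +0.0194  -0.0291  +0.0874  +0.0000]
moduli |λ_i(T)| = 0.2555, 0.2073, 0.2073, 0.0967, 0.0967, 0.0591.
ρ(T) = max|λ| = 0.2555; 0.2555 < 1 ⇒ converges.

yes, ρ = 0.2555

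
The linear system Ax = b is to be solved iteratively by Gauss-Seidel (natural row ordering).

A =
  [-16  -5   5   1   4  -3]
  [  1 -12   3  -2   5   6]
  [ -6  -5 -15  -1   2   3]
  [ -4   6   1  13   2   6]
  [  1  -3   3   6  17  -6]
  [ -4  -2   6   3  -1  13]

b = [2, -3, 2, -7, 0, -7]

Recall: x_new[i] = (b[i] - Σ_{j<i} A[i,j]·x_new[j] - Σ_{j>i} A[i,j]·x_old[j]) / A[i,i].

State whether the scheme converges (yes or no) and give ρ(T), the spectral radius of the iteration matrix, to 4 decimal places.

yes, ρ = 0.5750

Diagonal D = diag(-16, -12, -15, 13, 17, 13); L, U strict lower/upper.
T_GS = -(D+L)⁻¹U: row 0 first, T[0,4] = -(4)/(-16) = +0.2500; later rows by forward substitution.
  T[0,:] = [+0.0000  -0.3125  +0.3125  +0.0625  +0.2500  -0.1875]
  T[1,:] = [+0.0000  -0.0260  +0.2760  -0.1615  +0.4375  +0.4844]
  T[2,:] = [+0.0000  +0.1337  -0.2170  -0.0378  -0.1125  +0.1135]
  T[3,:] = [+0.0000  -0.0944  -0.0146  +0.0967  -0.2702  -0.7515]
  T[4,:] = [+0.0000  +0.0235  +0.0738  -0.0596  +0.1777  +0.6947]
  T[5,:] = [+0.0000  -0.1383  +0.2478  -0.0150  +0.2722  +0.1913]
moduli |λ_i(T)| = 0.5750, 0.4688, 0.1926, 0.0409, 0.0409, 0.0000.
ρ(T) = max|λ| = 0.5750; 0.5750 < 1: convergent.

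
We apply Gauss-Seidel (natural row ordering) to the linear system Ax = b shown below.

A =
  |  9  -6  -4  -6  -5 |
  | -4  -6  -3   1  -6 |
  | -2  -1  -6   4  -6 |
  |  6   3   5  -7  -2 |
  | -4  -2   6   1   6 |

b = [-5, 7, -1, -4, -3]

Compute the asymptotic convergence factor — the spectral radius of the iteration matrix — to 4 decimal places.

1.4663

A = D + L + U where D = diag(9, -6, -6, -7, 6).
Gauss-Seidel: T = -(D+L)⁻¹U, row 0 first, T[0,3] = -(-6)/(9) = +0.6667; later rows by forward substitution.
  T[0,:] = [+0.0000 +0.6667 +0.4444 +0.6667 +0.5556]
  T[1,:] = [+0.0000 -0.4444 -0.7963 -0.2778 -1.3704]
  T[2,:] = [+0.0000 -0.1481 -0.0154 +0.4907 -0.9568]
  T[3,:] = [+0.0000 +0.2751 +0.0287 +0.8029 -1.0802]
  T[4,:] = [+0.0000 +0.3986 +0.0415 -0.2727 +1.0504]
|eigenvalues of T|: 1.4663, 0.5843, 0.5843, 0.0845, 0.0000.
spectral radius ρ = 1.4663; 1.4663 > 1: divergent.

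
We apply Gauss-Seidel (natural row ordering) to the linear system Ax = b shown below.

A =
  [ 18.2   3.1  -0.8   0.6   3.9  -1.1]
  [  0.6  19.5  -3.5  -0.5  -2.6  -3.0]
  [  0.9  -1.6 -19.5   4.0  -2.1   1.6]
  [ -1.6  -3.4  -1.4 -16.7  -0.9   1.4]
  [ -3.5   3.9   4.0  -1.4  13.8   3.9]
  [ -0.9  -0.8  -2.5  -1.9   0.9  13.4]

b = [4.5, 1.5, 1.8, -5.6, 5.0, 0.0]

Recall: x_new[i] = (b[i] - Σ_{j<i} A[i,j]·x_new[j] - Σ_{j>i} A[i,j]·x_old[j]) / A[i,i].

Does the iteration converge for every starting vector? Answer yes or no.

Diagonal D = diag(18.2, 19.5, -19.5, -16.7, 13.8, 13.4); L, U strict lower/upper.
GS T = -(D+L)⁻¹U: row 0 first, T[0,2] = -(-0.8)/(18.2) = +0.0440; later rows by forward substitution.
  T[0,:] = [+0.0000  -0.1703  +0.0440  -0.0330  -0.2143  +0.0604]
  T[1,:] = [+0.0000  +0.0052  +0.1781  +0.0267  +0.1399  +0.1520]
  T[2,:] = [+0.0000  -0.0083  -0.0126  +0.2014  -0.1291  +0.0724]
  T[3,:] = [+0.0000  +0.0159  -0.0394  -0.0192  -0.0510  +0.0410]
  T[4,:] = [+0.0000  -0.0407  -0.0395  -0.0762  -0.0617  -0.3270]
  T[5,:] = [+0.0000  -0.0077  +0.0083  +0.0394  -0.0332  +0.0544]
|λ(T)| sorted: 0.1628, 0.1361, 0.1361, 0.0706, 0.0301, 0.0000.
ρ = 0.1628; 0.1628 < 1 ⇒ converges.

yes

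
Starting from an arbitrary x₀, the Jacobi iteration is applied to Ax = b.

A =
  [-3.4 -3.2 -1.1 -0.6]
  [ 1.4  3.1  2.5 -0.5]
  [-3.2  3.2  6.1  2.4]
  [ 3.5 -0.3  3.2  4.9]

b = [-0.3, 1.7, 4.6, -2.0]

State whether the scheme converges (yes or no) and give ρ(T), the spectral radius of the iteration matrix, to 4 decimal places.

Write A = D+L+U with D = diag(-3.4, 3.1, 6.1, 4.9).
T_J = -D⁻¹(L+U): T[3,1] = -(-0.3)/(4.9) = +0.0612; T[3,3] = 0.
  T[0,:] = [+0.0000  -0.9412  -0.3235  -0.1765]
  T[1,:] = [-0.4516  +0.0000  -0.8065  +0.1613]
  T[2,:] = [+0.5246  -0.5246  +0.0000  -0.3934]
  T[3,:] = [-0.7143  +0.0612  -0.6531  +0.0000]
|λ(T)| sorted: 1.2378, 0.8072, 0.3367, 0.3367.
spectral radius ρ = 1.2378; 1.2378 > 1: divergent.

no, ρ = 1.2378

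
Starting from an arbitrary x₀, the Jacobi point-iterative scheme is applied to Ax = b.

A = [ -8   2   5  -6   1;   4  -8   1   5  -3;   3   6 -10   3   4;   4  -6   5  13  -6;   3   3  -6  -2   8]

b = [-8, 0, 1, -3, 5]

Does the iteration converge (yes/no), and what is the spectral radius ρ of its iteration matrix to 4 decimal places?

no, ρ = 1.1271

A = D + L + U where D = diag(-8, -8, -10, 13, 8).
T_J = -D⁻¹(L+U): T[2,1] = -(6)/(-10) = +0.6000; T[2,2] = 0.
  T[0,:] = [+0.0000  +0.2500  +0.6250  -0.7500  +0.1250]
  T[1,:] = [+0.5000  +0.0000  +0.1250  +0.6250  -0.3750]
  T[2,:] = [+0.3000  +0.6000  +0.0000  +0.3000  +0.4000]
  T[3,:] = [-0.3077  +0.4615  -0.3846  +0.0000  +0.4615]
  T[4,:] = [-0.3750  -0.3750  +0.7500  +0.2500  +0.0000]
moduli |λ_i(T)| = 1.1271, 0.6804, 0.6804, 0.5644, 0.3422.
ρ = 1.1271; 1.1271 > 1 ⇒ diverges.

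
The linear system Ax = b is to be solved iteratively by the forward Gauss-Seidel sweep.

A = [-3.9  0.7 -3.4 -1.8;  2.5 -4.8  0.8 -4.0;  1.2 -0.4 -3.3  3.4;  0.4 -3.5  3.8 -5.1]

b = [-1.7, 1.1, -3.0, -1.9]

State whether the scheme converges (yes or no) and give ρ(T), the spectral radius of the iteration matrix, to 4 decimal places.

no, ρ = 1.4041

A = D + L + U where D = diag(-3.9, -4.8, -3.3, -5.1).
GS T = -(D+L)⁻¹U: row 0 first, T[0,2] = -(-3.4)/(-3.9) = -0.8718; later rows by forward substitution.
  T[0,:] = [+0.0000 +0.1795 -0.8718 -0.4615]
  T[1,:] = [+0.0000 +0.0935 -0.2874 -1.0737]
  T[2,:] = [+0.0000 +0.0539 -0.2822 +0.9926]
  T[3,:] = [+0.0000 -0.0099 -0.0814 +1.4403]
|roots of det(T-λI)|: 1.4041, 0.1403, 0.0123, 0.0000.
ρ = 1.4041; 1.4041 > 1 ⇒ diverges.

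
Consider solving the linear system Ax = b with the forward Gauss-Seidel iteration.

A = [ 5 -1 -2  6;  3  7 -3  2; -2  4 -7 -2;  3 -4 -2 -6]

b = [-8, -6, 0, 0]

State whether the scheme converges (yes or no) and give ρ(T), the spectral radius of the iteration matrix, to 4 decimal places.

yes, ρ = 0.8608

Let D = diag(5, 7, -7, -6); L, U the strict triangles.
T_GS = -(D+L)⁻¹U: row 0 first, T[0,2] = -(-2)/(5) = +0.4000; later rows by forward substitution.
  T[0,:] = [+0.0000  +0.2000  +0.4000  -1.2000]
  T[1,:] = [+0.0000  -0.0857  +0.2571  +0.2286]
  T[2,:] = [+0.0000  -0.1061  +0.0327  +0.1878]
  T[3,:] = [+0.0000  +0.1925  +0.0177  -0.8150]
|λ(T)| sorted: 0.8608, 0.1193, 0.1193, 0.0000.
spectral radius ρ = 0.8608; 0.8608 < 1 ⇒ converges.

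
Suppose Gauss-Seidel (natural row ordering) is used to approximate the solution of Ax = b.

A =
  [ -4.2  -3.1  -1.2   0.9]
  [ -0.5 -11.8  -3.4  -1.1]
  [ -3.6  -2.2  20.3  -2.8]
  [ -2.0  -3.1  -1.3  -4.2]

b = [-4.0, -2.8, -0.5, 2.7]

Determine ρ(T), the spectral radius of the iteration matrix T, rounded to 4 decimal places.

Write A = D+L+U with D = diag(-4.2, -11.8, 20.3, -4.2).
T_GS = -(D+L)⁻¹U: row 0 first, T[0,3] = -(0.9)/(-4.2) = +0.2143; later rows by forward substitution.
  T[0,:] = [+0.0000 -0.7381 -0.2857 +0.2143]
  T[1,:] = [+0.0000 +0.0313 -0.2760 -0.1023]
  T[2,:] = [+0.0000 -0.1275 -0.0806 +0.1648]
  T[3,:] = [+0.0000 +0.3679 +0.3647 -0.0776]
eigenvalue magnitudes: 0.3758, 0.1928, 0.1928, 0.0000.
ρ(T) = max|λ| = 0.3758; 0.3758 < 1: convergent.

0.3758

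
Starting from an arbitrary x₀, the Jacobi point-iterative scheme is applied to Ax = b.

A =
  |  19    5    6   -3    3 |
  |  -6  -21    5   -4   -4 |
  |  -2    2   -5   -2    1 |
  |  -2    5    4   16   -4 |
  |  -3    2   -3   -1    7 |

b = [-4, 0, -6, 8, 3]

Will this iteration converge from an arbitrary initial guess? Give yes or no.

yes

Diagonal D = diag(19, -21, -5, 16, 7); L, U strict lower/upper.
Jacobi T = -D⁻¹(L+U): T[3,2] = -(4)/(16) = -0.2500; T[3,3] = 0.
  T[0,:] = [+0.0000 -0.2632 -0.3158 +0.1579 -0.1579]
  T[1,:] = [-0.2857 +0.0000 +0.2381 -0.1905 -0.1905]
  T[2,:] = [-0.4000 +0.4000 +0.0000 -0.4000 +0.2000]
  T[3,:] = [+0.1250 -0.3125 -0.2500 +0.0000 +0.2500]
  T[4,:] = [+0.4286 -0.2857 +0.4286 +0.1429 +0.0000]
|eigenvalues of T|: 0.8385, 0.6063, 0.3241, 0.0889, 0.0889.
ρ = 0.8385; 0.8385 < 1 ⇒ converges.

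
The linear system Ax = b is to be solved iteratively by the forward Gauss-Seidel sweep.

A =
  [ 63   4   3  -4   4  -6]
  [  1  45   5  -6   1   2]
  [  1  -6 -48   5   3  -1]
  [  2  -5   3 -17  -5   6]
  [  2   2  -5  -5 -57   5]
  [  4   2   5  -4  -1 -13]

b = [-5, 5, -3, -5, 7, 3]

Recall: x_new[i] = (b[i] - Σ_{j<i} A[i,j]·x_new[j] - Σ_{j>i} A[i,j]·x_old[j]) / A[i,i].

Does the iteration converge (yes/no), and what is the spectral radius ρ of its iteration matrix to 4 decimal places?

Write A = D+L+U with D = diag(63, 45, -48, -17, -57, -13).
Gauss-Seidel: T = -(D+L)⁻¹U, row 0 first, T[0,5] = -(-6)/(63) = +0.0952; later rows by forward substitution.
  T[0,:] = [+0.0000, -0.0635, -0.0476, +0.0635, -0.0635, +0.0952]
  T[1,:] = [+0.0000, +0.0014, -0.1101, +0.1319, -0.0208, -0.0466]
  T[2,:] = [+0.0000, -0.0015, +0.0128, +0.0890, +0.0638, -0.0130]
  T[3,:] = [+0.0000, -0.0081, +0.0290, -0.0156, -0.2842, +0.3755]
  T[4,:] = [+0.0000, -0.0013, -0.0092, +0.0004, +0.0164, +0.0576]
  T[5,:] = [+0.0000, -0.0173, -0.0349, +0.0788, +0.0880, -0.1029]
eigenvalue magnitudes: 0.2835, 0.0908, 0.0670, 0.0670, 0.0505, 0.0000.
ρ = 0.2835; 0.2835 < 1, so it converges for any x₀.

yes, ρ = 0.2835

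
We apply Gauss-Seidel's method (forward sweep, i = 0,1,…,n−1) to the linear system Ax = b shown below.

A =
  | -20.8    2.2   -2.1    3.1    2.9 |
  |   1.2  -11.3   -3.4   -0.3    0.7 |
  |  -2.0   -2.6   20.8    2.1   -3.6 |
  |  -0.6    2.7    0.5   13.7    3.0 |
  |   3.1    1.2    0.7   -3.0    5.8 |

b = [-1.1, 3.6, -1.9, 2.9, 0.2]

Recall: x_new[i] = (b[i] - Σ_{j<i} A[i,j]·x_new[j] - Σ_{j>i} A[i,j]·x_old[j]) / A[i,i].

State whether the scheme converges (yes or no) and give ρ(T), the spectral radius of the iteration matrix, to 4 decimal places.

Write A = D+L+U with D = diag(-20.8, -11.3, 20.8, 13.7, 5.8).
T_GS = -(D+L)⁻¹U: row 0 first, T[0,4] = -(2.9)/(-20.8) = +0.1394; later rows by forward substitution.
  T[0,:] = [+0.0000, +0.1058, -0.1010, +0.1490, +0.1394]
  T[1,:] = [+0.0000, +0.0112, -0.3116, -0.0107, +0.0768]
  T[2,:] = [+0.0000, +0.0116, -0.0487, -0.0880, +0.1961]
  T[3,:] = [+0.0000, +0.0020, +0.0588, +0.0119, -0.2352]
  T[4,:] = [+0.0000, -0.0592, +0.1547, -0.0607, -0.2357]
eigenvalue magnitudes: 0.3155, 0.1588, 0.0866, 0.0866, 0.0000.
ρ = 0.3155; 0.3155 < 1 ⇒ converges.

yes, ρ = 0.3155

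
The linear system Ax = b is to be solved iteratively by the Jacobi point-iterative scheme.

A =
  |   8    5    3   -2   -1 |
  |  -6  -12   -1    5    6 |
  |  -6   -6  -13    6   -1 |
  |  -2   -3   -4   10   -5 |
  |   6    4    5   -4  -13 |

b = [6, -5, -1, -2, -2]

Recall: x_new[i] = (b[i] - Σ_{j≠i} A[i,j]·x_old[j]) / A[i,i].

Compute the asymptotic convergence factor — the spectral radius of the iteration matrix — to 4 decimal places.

Split A = D + L + U, D = diag(8, -12, -13, 10, -13).
Jacobi: T = -D⁻¹(L+U), T[1,0] = -(-6)/(-12) = -0.5000; T[1,1] = 0.
  T[0,:] = [+0.0000, -0.6250, -0.3750, +0.2500, +0.1250]
  T[1,:] = [-0.5000, +0.0000, -0.0833, +0.4167, +0.5000]
  T[2,:] = [-0.4615, -0.4615, +0.0000, +0.4615, -0.0769]
  T[3,:] = [+0.2000, +0.3000, +0.4000, +0.0000, +0.5000]
  T[4,:] = [+0.4615, +0.3077, +0.3846, -0.3077, +0.0000]
eigenvalue magnitudes: 1.1659, 0.5553, 0.3357, 0.3357, 0.0068.
ρ = 1.1659; 1.1659 > 1, so it fails to converge.

1.1659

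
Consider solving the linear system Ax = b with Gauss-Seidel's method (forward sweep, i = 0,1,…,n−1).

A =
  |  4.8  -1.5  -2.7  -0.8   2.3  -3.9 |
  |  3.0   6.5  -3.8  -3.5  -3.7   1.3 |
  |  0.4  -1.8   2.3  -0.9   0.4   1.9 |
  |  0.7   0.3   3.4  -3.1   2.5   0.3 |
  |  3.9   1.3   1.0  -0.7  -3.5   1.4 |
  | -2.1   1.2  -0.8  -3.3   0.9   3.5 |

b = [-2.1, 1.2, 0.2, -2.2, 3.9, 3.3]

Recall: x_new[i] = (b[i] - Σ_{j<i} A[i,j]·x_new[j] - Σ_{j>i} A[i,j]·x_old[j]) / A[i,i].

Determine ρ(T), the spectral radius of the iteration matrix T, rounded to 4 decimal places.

1.4448

A = D + L + U where D = diag(4.8, 6.5, 2.3, -3.1, -3.5, 3.5).
Gauss-Seidel: T = -(D+L)⁻¹U, row 0 first, T[0,2] = -(-2.7)/(4.8) = +0.5625; later rows by forward substitution.
  T[0,:] = [+0.0000 +0.3125 +0.5625 +0.1667 -0.4792 +0.8125]
  T[1,:] = [+0.0000 -0.1442 +0.3250 +0.4615 +0.7904 -0.5750]
  T[2,:] = [+0.0000 -0.1672 +0.1565 +0.7235 +0.5280 -1.4174]
  T[3,:] = [+0.0000 -0.1268 +0.3301 +0.8758 +1.3538 -1.3300]
  T[4,:] = [+0.0000 +0.2722 +0.7262 +0.3887 -0.3603 +0.9528]
  T[5,:] = [+0.0000 +0.0092 +0.3864 +0.8330 +0.9313 -1.1383]
|eigenvalues of T|: 1.4448, 1.0186, 0.3250, 0.1701, 0.1701, 0.0000.
ρ(T) = max|λ| = 1.4448; 1.4448 > 1, so it fails to converge.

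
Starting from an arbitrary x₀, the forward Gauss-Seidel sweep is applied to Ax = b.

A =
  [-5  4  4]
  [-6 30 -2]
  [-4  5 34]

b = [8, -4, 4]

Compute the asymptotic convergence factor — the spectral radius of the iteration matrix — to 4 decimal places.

0.2463

Let D = diag(-5, 30, 34); L, U the strict triangles.
T_GS = -(D+L)⁻¹U: row 0 first, T[0,1] = -(4)/(-5) = +0.8000; later rows by forward substitution.
  T[0,:] = [+0.0000, +0.8000, +0.8000]
  T[1,:] = [+0.0000, +0.1600, +0.2267]
  T[2,:] = [+0.0000, +0.0706, +0.0608]
eigenvalue magnitudes: 0.2463, 0.0255, 0.0000.
ρ = 0.2463; 0.2463 < 1, so it converges for any x₀.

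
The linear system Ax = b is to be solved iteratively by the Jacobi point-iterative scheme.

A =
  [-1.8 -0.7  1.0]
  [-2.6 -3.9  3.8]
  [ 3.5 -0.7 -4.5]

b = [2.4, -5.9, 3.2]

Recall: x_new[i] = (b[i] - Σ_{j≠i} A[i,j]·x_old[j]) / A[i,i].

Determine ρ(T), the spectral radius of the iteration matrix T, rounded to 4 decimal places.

0.8968

Split A = D + L + U, D = diag(-1.8, -3.9, -4.5).
Jacobi T = -D⁻¹(L+U): T[0,1] = -(-0.7)/(-1.8) = -0.3889; T[0,0] = 0.
  T[0,:] = [+0.0000, -0.3889, +0.5556]
  T[1,:] = [-0.6667, +0.0000, +0.9744]
  T[2,:] = [+0.7778, -0.1556, +0.0000]
eigenvalue magnitudes: 0.8968, 0.5142, 0.5142.
spectral radius ρ = 0.8968; 0.8968 < 1, so it converges for any x₀.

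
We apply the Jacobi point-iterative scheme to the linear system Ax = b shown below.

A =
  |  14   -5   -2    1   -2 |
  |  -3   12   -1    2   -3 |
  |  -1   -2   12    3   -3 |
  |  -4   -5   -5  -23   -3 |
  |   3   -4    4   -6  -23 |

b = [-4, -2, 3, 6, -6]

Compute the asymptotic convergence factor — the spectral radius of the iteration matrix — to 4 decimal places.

Split A = D + L + U, D = diag(14, 12, 12, -23, -23).
Jacobi: T = -D⁻¹(L+U), T[4,3] = -(-6)/(-23) = -0.2609; T[4,4] = 0.
  T[0,:] = [+0.0000 +0.3571 +0.1429 -0.0714 +0.1429]
  T[1,:] = [+0.2500 +0.0000 +0.0833 -0.1667 +0.2500]
  T[2,:] = [+0.0833 +0.1667 +0.0000 -0.2500 +0.2500]
  T[3,:] = [-0.1739 -0.2174 -0.2174 +0.0000 -0.1304]
  T[4,:] = [+0.1304 -0.1739 +0.1739 -0.2609 +0.0000]
|λ(T)| sorted: 0.6609, 0.2808, 0.2808, 0.1422, 0.0275.
ρ = 0.6609; 0.6609 < 1 ⇒ converges.

0.6609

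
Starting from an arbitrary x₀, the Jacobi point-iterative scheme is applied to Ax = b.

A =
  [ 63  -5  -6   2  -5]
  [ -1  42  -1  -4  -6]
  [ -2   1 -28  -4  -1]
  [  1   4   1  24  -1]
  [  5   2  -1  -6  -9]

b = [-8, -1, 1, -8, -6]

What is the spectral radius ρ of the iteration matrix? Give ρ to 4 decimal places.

0.3418

Let D = diag(63, 42, -28, 24, -9); L, U the strict triangles.
Jacobi T = -D⁻¹(L+U): T[4,3] = -(-6)/(-9) = -0.6667; T[4,4] = 0.
  T[0,:] = [+0.0000, +0.0794, +0.0952, -0.0317, +0.0794]
  T[1,:] = [+0.0238, +0.0000, +0.0238, +0.0952, +0.1429]
  T[2,:] = [-0.0714, +0.0357, +0.0000, -0.1429, -0.0357]
  T[3,:] = [-0.0417, -0.1667, -0.0417, +0.0000, +0.0417]
  T[4,:] = [+0.5556, +0.2222, -0.1111, -0.6667, +0.0000]
eigenvalue magnitudes: 0.3418, 0.2581, 0.2581, 0.0891, 0.0891.
spectral radius ρ = 0.3418; 0.3418 < 1: convergent.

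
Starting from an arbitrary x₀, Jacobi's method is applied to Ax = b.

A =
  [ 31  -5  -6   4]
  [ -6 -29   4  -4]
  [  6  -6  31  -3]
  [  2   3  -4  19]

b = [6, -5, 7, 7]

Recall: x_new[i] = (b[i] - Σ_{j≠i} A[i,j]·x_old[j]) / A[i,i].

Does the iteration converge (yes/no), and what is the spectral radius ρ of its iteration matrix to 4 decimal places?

Diagonal D = diag(31, -29, 31, 19); L, U strict lower/upper.
Jacobi: T = -D⁻¹(L+U), T[1,0] = -(-6)/(-29) = -0.2069; T[1,1] = 0.
  T[0,:] = [+0.0000, +0.1613, +0.1935, -0.1290]
  T[1,:] = [-0.2069, +0.0000, +0.1379, -0.1379]
  T[2,:] = [-0.1935, +0.1935, +0.0000, +0.0968]
  T[3,:] = [-0.1053, -0.1579, +0.2105, +0.0000]
|λ(T)| sorted: 0.3209, 0.2563, 0.2563, 0.1667.
spectral radius ρ = 0.3209; 0.3209 < 1: convergent.

yes, ρ = 0.3209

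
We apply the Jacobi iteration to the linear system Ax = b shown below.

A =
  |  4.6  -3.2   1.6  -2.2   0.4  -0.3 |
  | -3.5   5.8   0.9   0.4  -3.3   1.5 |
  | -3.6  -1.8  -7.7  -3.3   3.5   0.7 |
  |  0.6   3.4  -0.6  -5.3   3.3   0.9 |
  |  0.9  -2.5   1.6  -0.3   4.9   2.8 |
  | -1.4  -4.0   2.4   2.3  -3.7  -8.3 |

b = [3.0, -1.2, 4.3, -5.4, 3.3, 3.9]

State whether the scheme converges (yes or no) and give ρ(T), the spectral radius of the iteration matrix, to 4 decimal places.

Diagonal D = diag(4.6, 5.8, -7.7, -5.3, 4.9, -8.3); L, U strict lower/upper.
Jacobi T = -D⁻¹(L+U): T[1,0] = -(-3.5)/(5.8) = +0.6034; T[1,1] = 0.
  T[0,:] = [+0.0000 +0.6957 -0.3478 +0.4783 -0.0870 +0.0652]
  T[1,:] = [+0.6034 +0.0000 -0.1552 -0.0690 +0.5690 -0.2586]
  T[2,:] = [-0.4675 -0.2338 +0.0000 -0.4286 +0.4545 +0.0909]
  T[3,:] = [+0.1132 +0.6415 -0.1132 +0.0000 +0.6226 +0.1698]
  T[4,:] = [-0.1837 +0.5102 -0.3265 +0.0612 +0.0000 -0.5714]
  T[5,:] = [-0.1687 -0.4819 +0.2892 +0.2771 -0.4458 +0.0000]
eigenvalue magnitudes: 1.2689, 0.8437, 0.6487, 0.4606, 0.4606, 0.2664.
ρ = 1.2689; 1.2689 > 1 ⇒ diverges.

no, ρ = 1.2689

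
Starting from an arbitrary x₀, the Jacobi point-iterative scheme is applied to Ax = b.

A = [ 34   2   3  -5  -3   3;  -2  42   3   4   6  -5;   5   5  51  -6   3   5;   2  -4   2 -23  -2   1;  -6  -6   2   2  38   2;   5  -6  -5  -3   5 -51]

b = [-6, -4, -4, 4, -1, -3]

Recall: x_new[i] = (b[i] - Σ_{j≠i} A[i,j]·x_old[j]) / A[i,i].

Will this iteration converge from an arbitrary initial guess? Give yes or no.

Split A = D + L + U, D = diag(34, 42, 51, -23, 38, -51).
Jacobi: T = -D⁻¹(L+U), T[2,5] = -(5)/(51) = -0.0980; T[2,2] = 0.
  T[0,:] = [+0.0000  -0.0588  -0.0882  +0.1471  +0.0882  -0.0882]
  T[1,:] = [+0.0476  +0.0000  -0.0714  -0.0952  -0.1429  +0.1190]
  T[2,:] = [-0.0980  -0.0980  +0.0000  +0.1176  -0.0588  -0.0980]
  T[3,:] = [+0.0870  -0.1739  +0.0870  +0.0000  -0.0870  +0.0435]
  T[4,:] = [+0.1579  +0.1579  -0.0526  -0.0526  +0.0000  -0.0526]
  T[5,:] = [+0.0980  -0.1176  -0.0980  -0.0588  +0.0980  +0.0000]
|roots of det(T-λI)|: 0.2209, 0.1822, 0.1822, 0.1719, 0.1620, 0.1482.
spectral radius ρ = 0.2209; 0.2209 < 1: convergent.

yes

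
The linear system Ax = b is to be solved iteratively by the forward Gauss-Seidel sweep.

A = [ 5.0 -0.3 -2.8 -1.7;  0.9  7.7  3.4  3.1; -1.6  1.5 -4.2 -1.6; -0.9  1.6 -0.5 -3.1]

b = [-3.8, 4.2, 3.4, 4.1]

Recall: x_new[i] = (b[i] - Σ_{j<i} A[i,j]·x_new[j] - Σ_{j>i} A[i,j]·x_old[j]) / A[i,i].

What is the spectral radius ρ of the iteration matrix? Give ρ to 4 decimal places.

0.8304

A = D + L + U where D = diag(5, 7.7, -4.2, -3.1).
Gauss-Seidel: T = -(D+L)⁻¹U, row 0 first, T[0,1] = -(-0.3)/(5) = +0.0600; later rows by forward substitution.
  T[0,:] = [+0.0000  +0.0600  +0.5600  +0.3400]
  T[1,:] = [+0.0000  -0.0070  -0.5070  -0.4423]
  T[2,:] = [+0.0000  -0.0254  -0.3944  -0.6685]
  T[3,:] = [+0.0000  -0.0169  -0.3607  -0.2192]
eigenvalue magnitudes: 0.8304, 0.1913, 0.0184, 0.0000.
ρ(T) = max|λ| = 0.8304; 0.8304 < 1: convergent.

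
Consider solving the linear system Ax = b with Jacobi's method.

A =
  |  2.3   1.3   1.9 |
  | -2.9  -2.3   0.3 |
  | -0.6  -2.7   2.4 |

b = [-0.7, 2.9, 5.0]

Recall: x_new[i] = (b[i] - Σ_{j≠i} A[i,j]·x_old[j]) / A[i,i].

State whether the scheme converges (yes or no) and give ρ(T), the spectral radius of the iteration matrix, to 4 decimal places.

no, ρ = 1.2540

Diagonal D = diag(2.3, -2.3, 2.4); L, U strict lower/upper.
Jacobi T = -D⁻¹(L+U): T[2,0] = -(-0.6)/(2.4) = +0.2500; T[2,2] = 0.
  T[0,:] = [+0.0000, -0.5652, -0.8261]
  T[1,:] = [-1.2609, +0.0000, +0.1304]
  T[2,:] = [+0.2500, +1.1250, +0.0000]
|eigenvalues of T|: 1.2540, 0.9590, 0.9590.
ρ(T) = max|λ| = 1.2540; 1.2540 > 1, so it fails to converge.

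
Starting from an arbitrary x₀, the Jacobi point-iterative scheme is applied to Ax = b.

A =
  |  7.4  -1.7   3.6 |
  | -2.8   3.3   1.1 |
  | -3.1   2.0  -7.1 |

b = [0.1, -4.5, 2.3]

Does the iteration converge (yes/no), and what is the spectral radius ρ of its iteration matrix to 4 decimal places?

Write A = D+L+U with D = diag(7.4, 3.3, -7.1).
Jacobi T = -D⁻¹(L+U): T[0,2] = -(3.6)/(7.4) = -0.4865; T[0,0] = 0.
  T[0,:] = [+0.0000, +0.2297, -0.4865]
  T[1,:] = [+0.8485, +0.0000, -0.3333]
  T[2,:] = [-0.4366, +0.2817, +0.0000]
|eigenvalues of T|: 0.6622, 0.3537, 0.3537.
ρ = 0.6622; 0.6622 < 1, so it converges for any x₀.

yes, ρ = 0.6622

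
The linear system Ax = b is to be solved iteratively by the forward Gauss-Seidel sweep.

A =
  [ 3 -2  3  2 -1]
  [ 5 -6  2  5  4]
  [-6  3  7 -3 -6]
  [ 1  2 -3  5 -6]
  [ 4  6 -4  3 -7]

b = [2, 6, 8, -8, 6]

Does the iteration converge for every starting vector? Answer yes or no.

no

Split A = D + L + U, D = diag(3, -6, 7, 5, -7).
T_GS = -(D+L)⁻¹U: row 0 first, T[0,1] = -(-2)/(3) = +0.6667; later rows by forward substitution.
  T[0,:] = [+0.0000  +0.6667  -1.0000  -0.6667  +0.3333]
  T[1,:] = [+0.0000  +0.5556  -0.5000  +0.2778  +0.9444]
  T[2,:] = [+0.0000  +0.3333  -0.6429  -0.2619  +0.7381]
  T[3,:] = [+0.0000  -0.1556  +0.0143  -0.1349  +1.1984]
  T[4,:] = [+0.0000  +0.6000  -0.6265  -0.0510  +1.0918]
|eigenvalues of T|: 1.4139, 0.5394, 0.5394, 0.1588, 0.0000.
ρ = 1.4139; 1.4139 > 1: divergent.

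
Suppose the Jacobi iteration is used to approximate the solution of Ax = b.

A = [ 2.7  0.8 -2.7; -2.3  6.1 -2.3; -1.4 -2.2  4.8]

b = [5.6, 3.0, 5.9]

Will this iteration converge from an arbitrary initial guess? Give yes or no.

yes

Let D = diag(2.7, 6.1, 4.8); L, U the strict triangles.
Jacobi T = -D⁻¹(L+U): T[1,0] = -(-2.3)/(6.1) = +0.3770; T[1,1] = 0.
  T[0,:] = [+0.0000 -0.2963 +1.0000]
  T[1,:] = [+0.3770 +0.0000 +0.3770]
  T[2,:] = [+0.2917 +0.4583 +0.0000]
moduli |λ_i(T)| = 0.7369, 0.4362, 0.4362.
ρ = 0.7369; 0.7369 < 1: convergent.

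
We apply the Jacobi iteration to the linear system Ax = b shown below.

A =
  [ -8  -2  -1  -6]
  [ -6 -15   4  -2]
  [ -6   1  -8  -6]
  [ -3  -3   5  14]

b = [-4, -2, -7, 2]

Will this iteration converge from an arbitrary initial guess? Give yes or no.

yes

A = D + L + U where D = diag(-8, -15, -8, 14).
Jacobi T = -D⁻¹(L+U): T[3,0] = -(-3)/(14) = +0.2143; T[3,3] = 0.
  T[0,:] = [+0.0000  -0.2500  -0.1250  -0.7500]
  T[1,:] = [-0.4000  +0.0000  +0.2667  -0.1333]
  T[2,:] = [-0.7500  +0.1250  +0.0000  -0.7500]
  T[3,:] = [+0.2143  +0.2143  -0.3571  +0.0000]
moduli |λ_i(T)| = 0.6811, 0.3933, 0.2121, 0.2121.
ρ(T) = max|λ| = 0.6811; 0.6811 < 1 ⇒ converges.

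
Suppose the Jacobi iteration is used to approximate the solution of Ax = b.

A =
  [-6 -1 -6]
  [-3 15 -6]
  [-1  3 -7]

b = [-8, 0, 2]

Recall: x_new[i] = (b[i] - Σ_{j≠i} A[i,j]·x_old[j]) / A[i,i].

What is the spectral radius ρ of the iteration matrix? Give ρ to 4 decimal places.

Let D = diag(-6, 15, -7); L, U the strict triangles.
Jacobi: T = -D⁻¹(L+U), T[1,2] = -(-6)/(15) = +0.4000; T[1,1] = 0.
  T[0,:] = [+0.0000 -0.1667 -1.0000]
  T[1,:] = [+0.2000 +0.0000 +0.4000]
  T[2,:] = [-0.1429 +0.4286 +0.0000]
|roots of det(T-λI)|: 0.6334, 0.3468, 0.3468.
ρ(T) = max|λ| = 0.6334; 0.6334 < 1, so it converges for any x₀.

0.6334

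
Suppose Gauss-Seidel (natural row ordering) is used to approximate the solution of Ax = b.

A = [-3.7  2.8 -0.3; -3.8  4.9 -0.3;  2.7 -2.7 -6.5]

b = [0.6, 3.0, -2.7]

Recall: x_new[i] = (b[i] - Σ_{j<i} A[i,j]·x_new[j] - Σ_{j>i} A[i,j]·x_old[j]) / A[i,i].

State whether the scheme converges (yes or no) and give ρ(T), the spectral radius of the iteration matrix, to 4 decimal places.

yes, ρ = 0.5867

Let D = diag(-3.7, 4.9, -6.5); L, U the strict triangles.
Gauss-Seidel: T = -(D+L)⁻¹U, row 0 first, T[0,2] = -(-0.3)/(-3.7) = -0.0811; later rows by forward substitution.
  T[0,:] = [+0.0000 +0.7568 -0.0811]
  T[1,:] = [+0.0000 +0.5869 -0.0017]
  T[2,:] = [+0.0000 +0.0706 -0.0330]
eigenvalue magnitudes: 0.5867, 0.0328, 0.0000.
ρ(T) = max|λ| = 0.5867; 0.5867 < 1, so it converges for any x₀.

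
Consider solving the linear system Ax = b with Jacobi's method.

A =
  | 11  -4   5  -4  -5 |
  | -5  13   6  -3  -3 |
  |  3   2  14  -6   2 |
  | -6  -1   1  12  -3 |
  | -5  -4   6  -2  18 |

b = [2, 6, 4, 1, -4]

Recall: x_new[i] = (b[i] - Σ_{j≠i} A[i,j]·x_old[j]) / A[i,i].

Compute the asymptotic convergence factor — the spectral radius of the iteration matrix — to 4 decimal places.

Write A = D+L+U with D = diag(11, 13, 14, 12, 18).
Jacobi: T = -D⁻¹(L+U), T[3,1] = -(-1)/(12) = +0.0833; T[3,3] = 0.
  T[0,:] = [+0.0000  +0.3636  -0.4545  +0.3636  +0.4545]
  T[1,:] = [+0.3846  +0.0000  -0.4615  +0.2308  +0.2308]
  T[2,:] = [-0.2143  -0.1429  +0.0000  +0.4286  -0.1429]
  T[3,:] = [+0.5000  +0.0833  -0.0833  +0.0000  +0.2500]
  T[4,:] = [+0.2778  +0.2222  -0.3333  +0.1111  +0.0000]
eigenvalue magnitudes: 0.9166, 0.5734, 0.3630, 0.2764, 0.2566.
ρ = 0.9166; 0.9166 < 1: convergent.

0.9166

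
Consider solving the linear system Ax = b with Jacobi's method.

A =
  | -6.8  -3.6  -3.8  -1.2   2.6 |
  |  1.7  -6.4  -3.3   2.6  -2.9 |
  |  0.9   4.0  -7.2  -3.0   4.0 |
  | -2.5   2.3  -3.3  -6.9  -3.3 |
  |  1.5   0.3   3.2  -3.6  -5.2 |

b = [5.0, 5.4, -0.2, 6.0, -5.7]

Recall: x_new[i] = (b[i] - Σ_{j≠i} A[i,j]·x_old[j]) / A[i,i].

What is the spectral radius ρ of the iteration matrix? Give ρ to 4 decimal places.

Write A = D+L+U with D = diag(-6.8, -6.4, -7.2, -6.9, -5.2).
Jacobi: T = -D⁻¹(L+U), T[4,3] = -(-3.6)/(-5.2) = -0.6923; T[4,4] = 0.
  T[0,:] = [+0.0000  -0.5294  -0.5588  -0.1765  +0.3824]
  T[1,:] = [+0.2656  +0.0000  -0.5156  +0.4062  -0.4531]
  T[2,:] = [+0.1250  +0.5556  +0.0000  -0.4167  +0.5556]
  T[3,:] = [-0.3623  +0.3333  -0.4783  +0.0000  -0.4783]
  T[4,:] = [+0.2885  +0.0577  +0.6154  -0.6923  +0.0000]
|roots of det(T-λI)|: 1.1717, 0.6948, 0.6948, 0.6792, 0.6792.
ρ = 1.1717; 1.1717 > 1, so it fails to converge.

1.1717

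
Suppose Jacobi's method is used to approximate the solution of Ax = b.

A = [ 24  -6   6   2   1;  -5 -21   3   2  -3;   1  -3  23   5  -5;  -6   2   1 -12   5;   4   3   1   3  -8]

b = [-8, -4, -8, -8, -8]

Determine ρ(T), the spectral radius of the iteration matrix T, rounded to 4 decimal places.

Let D = diag(24, -21, 23, -12, -8); L, U the strict triangles.
Jacobi: T = -D⁻¹(L+U), T[3,4] = -(5)/(-12) = +0.4167; T[3,3] = 0.
  T[0,:] = [+0.0000, +0.2500, -0.2500, -0.0833, -0.0417]
  T[1,:] = [-0.2381, +0.0000, +0.1429, +0.0952, -0.1429]
  T[2,:] = [-0.0435, +0.1304, +0.0000, -0.2174, +0.2174]
  T[3,:] = [-0.5000, +0.1667, +0.0833, +0.0000, +0.4167]
  T[4,:] = [+0.5000, +0.3750, +0.1250, +0.3750, +0.0000]
moduli |λ_i(T)| = 0.6360, 0.4246, 0.4246, 0.3940, 0.1859.
ρ = 0.6360; 0.6360 < 1: convergent.

0.6360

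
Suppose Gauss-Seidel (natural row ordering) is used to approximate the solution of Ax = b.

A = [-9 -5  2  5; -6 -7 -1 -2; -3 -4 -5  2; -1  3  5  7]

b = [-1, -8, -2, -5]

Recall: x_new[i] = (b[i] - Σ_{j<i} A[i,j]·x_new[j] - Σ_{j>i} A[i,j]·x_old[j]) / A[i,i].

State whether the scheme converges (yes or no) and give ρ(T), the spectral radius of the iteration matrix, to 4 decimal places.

yes, ρ = 0.8314

Diagonal D = diag(-9, -7, -5, 7); L, U strict lower/upper.
T_GS = -(D+L)⁻¹U: row 0 first, T[0,2] = -(2)/(-9) = +0.2222; later rows by forward substitution.
  T[0,:] = [+0.0000 -0.5556 +0.2222 +0.5556]
  T[1,:] = [+0.0000 +0.4762 -0.3333 -0.7619]
  T[2,:] = [+0.0000 -0.0476 +0.1333 +0.6762]
  T[3,:] = [+0.0000 -0.2494 +0.0794 -0.0771]
|λ(T)| sorted: 0.8314, 0.2794, 0.0195, 0.0000.
spectral radius ρ = 0.8314; 0.8314 < 1: convergent.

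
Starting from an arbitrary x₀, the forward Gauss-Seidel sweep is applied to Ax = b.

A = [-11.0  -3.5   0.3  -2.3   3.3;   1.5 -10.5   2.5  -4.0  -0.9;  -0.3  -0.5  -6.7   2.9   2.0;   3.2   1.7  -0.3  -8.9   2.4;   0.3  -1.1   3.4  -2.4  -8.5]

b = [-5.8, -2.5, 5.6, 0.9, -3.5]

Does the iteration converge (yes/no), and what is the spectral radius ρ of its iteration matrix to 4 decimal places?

yes, ρ = 0.5512

Let D = diag(-11, -10.5, -6.7, -8.9, -8.5); L, U the strict triangles.
GS T = -(D+L)⁻¹U: row 0 first, T[0,3] = -(-2.3)/(-11) = -0.2091; later rows by forward substitution.
  T[0,:] = [+0.0000  -0.3182  +0.0273  -0.2091  +0.3000]
  T[1,:] = [+0.0000  -0.0455  +0.2420  -0.4108  -0.0429]
  T[2,:] = [+0.0000  +0.0176  -0.0193  +0.4729  +0.2883]
  T[3,:] = [+0.0000  -0.1237  +0.0567  -0.1696  +0.3596]
  T[4,:] = [+0.0000  +0.0366  -0.0541  +0.2828  +0.0299]
|eigenvalues of T|: 0.5512, 0.1880, 0.1880, 0.0160, 0.0000.
ρ(T) = max|λ| = 0.5512; 0.5512 < 1 ⇒ converges.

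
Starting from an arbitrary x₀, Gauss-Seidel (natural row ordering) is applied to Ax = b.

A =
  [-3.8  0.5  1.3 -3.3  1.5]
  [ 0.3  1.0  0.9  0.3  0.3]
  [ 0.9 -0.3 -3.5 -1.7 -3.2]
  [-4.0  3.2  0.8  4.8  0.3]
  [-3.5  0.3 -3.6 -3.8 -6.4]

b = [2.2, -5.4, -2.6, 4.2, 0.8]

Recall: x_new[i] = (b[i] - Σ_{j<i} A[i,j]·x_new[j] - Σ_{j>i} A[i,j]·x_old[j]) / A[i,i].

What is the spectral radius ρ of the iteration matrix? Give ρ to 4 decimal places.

1.4341

Split A = D + L + U, D = diag(-3.8, 1, -3.5, 4.8, -6.4).
Gauss-Seidel: T = -(D+L)⁻¹U, row 0 first, T[0,3] = -(-3.3)/(-3.8) = -0.8684; later rows by forward substitution.
  T[0,:] = [+0.0000, +0.1316, +0.3421, -0.8684, +0.3947]
  T[1,:] = [+0.0000, -0.0395, -1.0026, -0.0395, -0.4184]
  T[2,:] = [+0.0000, +0.0372, +0.1739, -0.7056, -0.7769]
  T[3,:] = [+0.0000, +0.1298, +0.9245, -0.5798, +0.6749]
  T[4,:] = [+0.0000, -0.1718, -0.8808, +1.2142, -0.1992]
moduli |λ_i(T)| = 1.4341, 0.5011, 0.5011, 0.0055, 0.0000.
spectral radius ρ = 1.4341; 1.4341 > 1: divergent.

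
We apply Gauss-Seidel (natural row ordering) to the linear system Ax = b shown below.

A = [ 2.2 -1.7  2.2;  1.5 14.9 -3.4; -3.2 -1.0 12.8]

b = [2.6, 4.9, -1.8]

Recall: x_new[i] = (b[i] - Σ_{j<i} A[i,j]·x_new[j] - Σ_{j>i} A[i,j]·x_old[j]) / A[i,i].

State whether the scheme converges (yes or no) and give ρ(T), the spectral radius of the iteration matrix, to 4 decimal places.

Write A = D+L+U with D = diag(2.2, 14.9, 12.8).
Gauss-Seidel: T = -(D+L)⁻¹U, row 0 first, T[0,2] = -(2.2)/(2.2) = -1.0000; later rows by forward substitution.
  T[0,:] = [+0.0000  +0.7727  -1.0000]
  T[1,:] = [+0.0000  -0.0778  +0.3289]
  T[2,:] = [+0.0000  +0.1871  -0.2243]
|roots of det(T-λI)|: 0.4097, 0.1076, 0.0000.
spectral radius ρ = 0.4097; 0.4097 < 1, so it converges for any x₀.

yes, ρ = 0.4097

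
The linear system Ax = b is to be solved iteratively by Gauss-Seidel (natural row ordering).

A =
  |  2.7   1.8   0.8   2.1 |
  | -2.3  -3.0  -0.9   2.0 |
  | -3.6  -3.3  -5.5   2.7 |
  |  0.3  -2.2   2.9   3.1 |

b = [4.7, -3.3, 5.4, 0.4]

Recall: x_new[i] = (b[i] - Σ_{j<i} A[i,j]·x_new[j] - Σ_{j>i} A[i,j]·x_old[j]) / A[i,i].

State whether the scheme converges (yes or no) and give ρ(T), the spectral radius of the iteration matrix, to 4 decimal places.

no, ρ = 1.1804

A = D + L + U where D = diag(2.7, -3, -5.5, 3.1).
Gauss-Seidel: T = -(D+L)⁻¹U, row 0 first, T[0,2] = -(0.8)/(2.7) = -0.2963; later rows by forward substitution.
  T[0,:] = [+0.0000  -0.6667  -0.2963  -0.7778]
  T[1,:] = [+0.0000  +0.5111  -0.0728  +1.2630]
  T[2,:] = [+0.0000  +0.1297  +0.2376  +0.2422]
  T[3,:] = [+0.0000  +0.3059  -0.2453  +0.7450]
eigenvalue magnitudes: 1.1804, 0.3372, 0.0239, 0.0000.
spectral radius ρ = 1.1804; 1.1804 > 1: divergent.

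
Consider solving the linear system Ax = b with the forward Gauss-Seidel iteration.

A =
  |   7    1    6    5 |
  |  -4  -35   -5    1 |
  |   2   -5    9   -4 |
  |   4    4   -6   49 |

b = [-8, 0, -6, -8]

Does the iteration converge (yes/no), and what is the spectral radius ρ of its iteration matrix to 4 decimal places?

Diagonal D = diag(7, -35, 9, 49); L, U strict lower/upper.
T_GS = -(D+L)⁻¹U: row 0 first, T[0,3] = -(5)/(7) = -0.7143; later rows by forward substitution.
  T[0,:] = [+0.0000  -0.1429  -0.8571  -0.7143]
  T[1,:] = [+0.0000  +0.0163  -0.0449  +0.1102]
  T[2,:] = [+0.0000  +0.0408  +0.1655  +0.6644]
  T[3,:] = [+0.0000  +0.0153  +0.0939  +0.1307]
|λ(T)| sorted: 0.3978, 0.1033, 0.0180, 0.0000.
ρ = 0.3978; 0.3978 < 1 ⇒ converges.

yes, ρ = 0.3978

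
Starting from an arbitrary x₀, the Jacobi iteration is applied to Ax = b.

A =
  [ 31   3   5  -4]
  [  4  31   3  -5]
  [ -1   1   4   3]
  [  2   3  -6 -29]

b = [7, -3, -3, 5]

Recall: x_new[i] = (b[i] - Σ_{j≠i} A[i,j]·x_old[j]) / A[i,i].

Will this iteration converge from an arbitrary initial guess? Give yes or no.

yes

Split A = D + L + U, D = diag(31, 31, 4, -29).
T_J = -D⁻¹(L+U): T[1,2] = -(3)/(31) = -0.0968; T[1,1] = 0.
  T[0,:] = [+0.0000, -0.0968, -0.1613, +0.1290]
  T[1,:] = [-0.1290, +0.0000, -0.0968, +0.1613]
  T[2,:] = [+0.2500, -0.2500, +0.0000, -0.7500]
  T[3,:] = [+0.0690, +0.1034, -0.2069, +0.0000]
|roots of det(T-λI)|: 0.4310, 0.3302, 0.2153, 0.1145.
spectral radius ρ = 0.4310; 0.4310 < 1 ⇒ converges.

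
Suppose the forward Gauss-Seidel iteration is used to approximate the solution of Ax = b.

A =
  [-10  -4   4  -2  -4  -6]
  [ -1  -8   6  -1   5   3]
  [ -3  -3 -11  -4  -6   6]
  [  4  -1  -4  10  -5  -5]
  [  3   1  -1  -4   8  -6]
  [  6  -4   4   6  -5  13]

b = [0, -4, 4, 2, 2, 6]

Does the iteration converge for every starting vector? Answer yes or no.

Diagonal D = diag(-10, -8, -11, 10, 8, 13); L, U strict lower/upper.
Gauss-Seidel: T = -(D+L)⁻¹U, row 0 first, T[0,1] = -(-4)/(-10) = -0.4000; later rows by forward substitution.
  T[0,:] = [+0.0000  -0.4000  +0.4000  -0.2000  -0.4000  -0.6000]
  T[1,:] = [+0.0000  +0.0500  +0.7000  -0.1000  +0.6750  +0.4500]
  T[2,:] = [+0.0000  +0.0955  -0.3000  -0.2818  -0.6205  +0.5864]
  T[3,:] = [+0.0000  +0.2032  -0.2100  -0.0427  +0.4793  +1.0195]
  T[4,:] = [+0.0000  +0.2573  -0.3800  +0.0309  +0.2277  +1.5018]
  T[5,:] = [+0.0000  +0.1758  +0.0738  +0.1799  +0.4496  +0.3420]
moduli |λ_i(T)| = 1.4214, 1.0398, 0.3088, 0.2431, 0.1702, 0.0000.
spectral radius ρ = 1.4214; 1.4214 > 1, so it fails to converge.

no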